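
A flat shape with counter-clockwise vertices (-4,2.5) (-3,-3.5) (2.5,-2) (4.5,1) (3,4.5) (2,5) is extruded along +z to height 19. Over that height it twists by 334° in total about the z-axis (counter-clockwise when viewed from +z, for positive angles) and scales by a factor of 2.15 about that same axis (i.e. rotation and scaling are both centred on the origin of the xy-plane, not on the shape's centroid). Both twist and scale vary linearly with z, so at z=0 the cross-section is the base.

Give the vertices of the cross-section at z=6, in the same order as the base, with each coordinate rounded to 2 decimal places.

t = z/height = 6/19 = 0.315789
s = 1 + (scale-1)·z/height = 1 + (2.15-1)·6/19 = 1.363158
θ = twist·z/height = 334°·6/19 = 105.4737° = 1.840863 rad
cos θ = -0.266796, sin θ = 0.963753 (intermediates below are computed at full precision and shown rounded to 5 d.p.)
v1: (-4,2.5) → rotate → (-1.34220,-4.52200) → ×s → (-1.82963,-6.16420) → (-1.83,-6.16)
v2: (-3,-3.5) → rotate → (4.17352,-1.95747) → ×s → (5.68917,-2.66835) → (5.69,-2.67)
v3: (2.5,-2) → rotate → (1.26052,2.94297) → ×s → (1.71828,4.01174) → (1.72,4.01)
v4: (4.5,1) → rotate → (-2.16433,4.07009) → ×s → (-2.95033,5.54818) → (-2.95,5.55)
v5: (3,4.5) → rotate → (-5.13728,1.69068) → ×s → (-7.00292,2.30466) → (-7.00,2.30)
v6: (2,5) → rotate → (-5.35236,0.59353) → ×s → (-7.29611,0.80907) → (-7.30,0.81)

Cross-section at z=6: (-1.83,-6.16) (5.69,-2.67) (1.72,4.01) (-2.95,5.55) (-7.00,2.30) (-7.30,0.81)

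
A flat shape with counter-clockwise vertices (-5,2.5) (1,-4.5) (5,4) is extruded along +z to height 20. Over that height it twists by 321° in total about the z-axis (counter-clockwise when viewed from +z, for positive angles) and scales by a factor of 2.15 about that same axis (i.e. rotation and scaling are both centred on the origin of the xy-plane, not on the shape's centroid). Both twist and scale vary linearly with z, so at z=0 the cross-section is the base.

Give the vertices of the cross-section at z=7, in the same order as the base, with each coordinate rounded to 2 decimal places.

t = z/height = 7/20 = 0.35
s = 1 + (scale-1)·z/height = 1 + (2.15-1)·7/20 = 1.402500
θ = twist·z/height = 321°·7/20 = 112.3500° = 1.960877 rad
cos θ = -0.380263, sin θ = 0.924878 (intermediates below are computed at full precision and shown rounded to 5 d.p.)
v1: (-5,2.5) → rotate → (-0.41088,-5.57505) → ×s → (-0.57626,-7.81901) → (-0.58,-7.82)
v2: (1,-4.5) → rotate → (3.78169,2.63606) → ×s → (5.30382,3.69708) → (5.30,3.70)
v3: (5,4) → rotate → (-5.60083,3.10334) → ×s → (-7.85516,4.35243) → (-7.86,4.35)

Cross-section at z=7: (-0.58,-7.82) (5.30,3.70) (-7.86,4.35)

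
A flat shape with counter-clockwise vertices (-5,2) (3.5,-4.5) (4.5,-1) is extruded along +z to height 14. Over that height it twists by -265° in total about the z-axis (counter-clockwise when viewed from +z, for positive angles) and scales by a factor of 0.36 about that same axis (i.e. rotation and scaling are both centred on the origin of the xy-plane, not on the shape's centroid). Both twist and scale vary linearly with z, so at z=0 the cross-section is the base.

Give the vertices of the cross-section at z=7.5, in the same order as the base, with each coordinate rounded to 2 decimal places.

t = z/height = 7.5/14 = 0.535714
s = 1 + (scale-1)·z/height = 1 + (0.36-1)·7.5/14 = 0.657143
θ = twist·z/height = -265°·7.5/14 = -141.9643° = -2.477744 rad
cos θ = -0.787627, sin θ = -0.616153 (intermediates below are computed at full precision and shown rounded to 5 d.p.)
v1: (-5,2) → rotate → (5.17044,1.50551) → ×s → (3.39772,0.98933) → (3.40,0.99)
v2: (3.5,-4.5) → rotate → (-5.52938,1.38779) → ×s → (-3.63359,0.91197) → (-3.63,0.91)
v3: (4.5,-1) → rotate → (-4.16047,-1.98506) → ×s → (-2.73403,-1.30447) → (-2.73,-1.30)

Cross-section at z=7.5: (3.40,0.99) (-3.63,0.91) (-2.73,-1.30)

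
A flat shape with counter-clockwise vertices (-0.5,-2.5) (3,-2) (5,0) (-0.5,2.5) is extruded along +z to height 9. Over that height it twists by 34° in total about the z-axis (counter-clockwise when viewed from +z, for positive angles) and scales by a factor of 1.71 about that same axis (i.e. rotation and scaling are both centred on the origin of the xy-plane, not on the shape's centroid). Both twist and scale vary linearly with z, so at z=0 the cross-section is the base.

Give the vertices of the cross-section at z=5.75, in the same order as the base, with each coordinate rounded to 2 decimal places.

t = z/height = 5.75/9 = 0.638889
s = 1 + (scale-1)·z/height = 1 + (1.71-1)·5.75/9 = 1.453611
θ = twist·z/height = 34°·5.75/9 = 21.7222° = 0.379124 rad
cos θ = 0.928989, sin θ = 0.370107 (intermediates below are computed at full precision and shown rounded to 5 d.p.)
v1: (-0.5,-2.5) → rotate → (0.46077,-2.50753) → ×s → (0.66979,-3.64497) → (0.67,-3.64)
v2: (3,-2) → rotate → (3.52718,-0.74766) → ×s → (5.12715,-1.08680) → (5.13,-1.09)
v3: (5,0) → rotate → (4.64495,1.85054) → ×s → (6.75194,2.68996) → (6.75,2.69)
v4: (-0.5,2.5) → rotate → (-1.38976,2.13742) → ×s → (-2.02017,3.10698) → (-2.02,3.11)

Cross-section at z=5.75: (0.67,-3.64) (5.13,-1.09) (6.75,2.69) (-2.02,3.11)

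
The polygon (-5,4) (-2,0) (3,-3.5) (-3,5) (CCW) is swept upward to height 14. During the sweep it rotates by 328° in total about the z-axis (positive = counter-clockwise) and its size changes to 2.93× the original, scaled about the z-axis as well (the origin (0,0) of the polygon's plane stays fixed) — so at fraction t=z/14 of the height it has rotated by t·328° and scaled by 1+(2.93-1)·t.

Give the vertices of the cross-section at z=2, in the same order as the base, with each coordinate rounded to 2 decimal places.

Cross-section at z=2: (-8.09,-1.16) (-1.74,-1.86) (5.87,-0.26) (-7.27,1.57)

t = z/height = 2/14 = 0.142857
s = 1 + (scale-1)·z/height = 1 + (2.93-1)·2/14 = 1.275714
θ = twist·z/height = 328°·2/14 = 46.8571° = 0.817811 rad
cos θ = 0.683820, sin θ = 0.729651 (intermediates below are computed at full precision and shown rounded to 5 d.p.)
v1: (-5,4) → rotate → (-6.33770,-0.91298) → ×s → (-8.08510,-1.16470) → (-8.09,-1.16)
v2: (-2,0) → rotate → (-1.36764,-1.45930) → ×s → (-1.74472,-1.86165) → (-1.74,-1.86)
v3: (3,-3.5) → rotate → (4.60524,-0.20442) → ×s → (5.87497,-0.26078) → (5.87,-0.26)
v4: (-3,5) → rotate → (-5.69971,1.23015) → ×s → (-7.27121,1.56931) → (-7.27,1.57)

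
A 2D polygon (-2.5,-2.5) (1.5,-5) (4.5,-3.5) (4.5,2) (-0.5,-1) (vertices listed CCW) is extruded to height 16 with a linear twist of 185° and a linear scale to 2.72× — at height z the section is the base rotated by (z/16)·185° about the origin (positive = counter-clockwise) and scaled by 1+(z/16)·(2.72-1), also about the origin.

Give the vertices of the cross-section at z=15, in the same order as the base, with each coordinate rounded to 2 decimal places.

t = z/height = 15/16 = 0.9375
s = 1 + (scale-1)·z/height = 1 + (2.72-1)·15/16 = 2.612500
θ = twist·z/height = 185°·15/16 = 173.4375° = 3.027055 rad
cos θ = -0.993448, sin θ = 0.114287 (intermediates below are computed at full precision and shown rounded to 5 d.p.)
v1: (-2.5,-2.5) → rotate → (2.76934,2.19790) → ×s → (7.23489,5.74202) → (7.23,5.74)
v2: (1.5,-5) → rotate → (-0.91874,5.13867) → ×s → (-2.40020,13.42477) → (-2.40,13.42)
v3: (4.5,-3.5) → rotate → (-4.07051,3.99136) → ×s → (-10.63421,10.42742) → (-10.63,10.43)
v4: (4.5,2) → rotate → (-4.69909,-1.47260) → ×s → (-12.27637,-3.84718) → (-12.28,-3.85)
v5: (-0.5,-1) → rotate → (0.61101,0.93630) → ×s → (1.59627,2.44609) → (1.60,2.45)

Cross-section at z=15: (7.23,5.74) (-2.40,13.42) (-10.63,10.43) (-12.28,-3.85) (1.60,2.45)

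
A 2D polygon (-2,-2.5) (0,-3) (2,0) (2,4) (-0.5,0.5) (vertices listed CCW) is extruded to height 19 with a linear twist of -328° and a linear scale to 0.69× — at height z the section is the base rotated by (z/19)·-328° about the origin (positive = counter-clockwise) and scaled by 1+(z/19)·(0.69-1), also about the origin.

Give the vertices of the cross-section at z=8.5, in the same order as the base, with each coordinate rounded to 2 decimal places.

Cross-section at z=8.5: (0.26,2.75) (-1.42,2.16) (-1.44,-0.94) (0.45,-3.83) (0.60,-0.12)

t = z/height = 8.5/19 = 0.447368
s = 1 + (scale-1)·z/height = 1 + (0.69-1)·8.5/19 = 0.861316
θ = twist·z/height = -328°·8.5/19 = -146.7368° = -2.561041 rad
cos θ = -0.836160, sin θ = -0.548485 (intermediates below are computed at full precision and shown rounded to 5 d.p.)
v1: (-2,-2.5) → rotate → (0.30111,3.18737) → ×s → (0.25935,2.74533) → (0.26,2.75)
v2: (0,-3) → rotate → (-1.64546,2.50848) → ×s → (-1.41726,2.16059) → (-1.42,2.16)
v3: (2,0) → rotate → (-1.67232,-1.09697) → ×s → (-1.44040,-0.94484) → (-1.44,-0.94)
v4: (2,4) → rotate → (0.52162,-4.44161) → ×s → (0.44928,-3.82563) → (0.45,-3.83)
v5: (-0.5,0.5) → rotate → (0.69232,-0.14384) → ×s → (0.59631,-0.12389) → (0.60,-0.12)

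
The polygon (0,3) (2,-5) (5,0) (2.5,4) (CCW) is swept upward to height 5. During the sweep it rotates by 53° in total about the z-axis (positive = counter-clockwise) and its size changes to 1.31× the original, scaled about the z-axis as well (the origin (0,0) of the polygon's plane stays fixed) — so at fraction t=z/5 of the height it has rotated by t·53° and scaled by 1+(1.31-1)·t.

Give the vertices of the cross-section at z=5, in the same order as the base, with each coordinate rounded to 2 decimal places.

Cross-section at z=5: (-3.14,2.37) (6.81,-1.85) (3.94,5.23) (-2.21,5.77)

t = z/height = 5/5 = 1
s = 1 + (scale-1)·z/height = 1 + (1.31-1)·5/5 = 1.310000
θ = twist·z/height = 53°·5/5 = 53.0000° = 0.925025 rad
cos θ = 0.601815, sin θ = 0.798636 (intermediates below are computed at full precision and shown rounded to 5 d.p.)
v1: (0,3) → rotate → (-2.39591,1.80545) → ×s → (-3.13864,2.36513) → (-3.14,2.37)
v2: (2,-5) → rotate → (5.19681,-1.41180) → ×s → (6.80782,-1.84946) → (6.81,-1.85)
v3: (5,0) → rotate → (3.00908,3.99318) → ×s → (3.94189,5.23106) → (3.94,5.23)
v4: (2.5,4) → rotate → (-1.69000,4.40385) → ×s → (-2.21391,5.76904) → (-2.21,5.77)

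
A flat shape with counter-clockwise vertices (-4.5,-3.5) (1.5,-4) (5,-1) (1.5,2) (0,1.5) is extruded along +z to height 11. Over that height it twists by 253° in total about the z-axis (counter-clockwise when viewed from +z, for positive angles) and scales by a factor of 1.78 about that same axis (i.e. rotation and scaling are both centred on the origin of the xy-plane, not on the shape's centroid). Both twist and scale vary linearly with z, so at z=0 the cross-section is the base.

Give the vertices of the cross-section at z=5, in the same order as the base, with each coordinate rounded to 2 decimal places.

Cross-section at z=5: (6.87,-3.52) (4.05,4.13) (-1.63,6.71) (-3.31,0.70) (-1.84,-0.86)

t = z/height = 5/11 = 0.454545
s = 1 + (scale-1)·z/height = 1 + (1.78-1)·5/11 = 1.354545
θ = twist·z/height = 253°·5/11 = 115.0000° = 2.007129 rad
cos θ = -0.422618, sin θ = 0.906308 (intermediates below are computed at full precision and shown rounded to 5 d.p.)
v1: (-4.5,-3.5) → rotate → (5.07386,-2.59922) → ×s → (6.87277,-3.52076) → (6.87,-3.52)
v2: (1.5,-4) → rotate → (2.99130,3.04993) → ×s → (4.05186,4.13128) → (4.05,4.13)
v3: (5,-1) → rotate → (-1.20678,4.95416) → ×s → (-1.63464,6.71063) → (-1.63,6.71)
v4: (1.5,2) → rotate → (-2.44654,0.51423) → ×s → (-3.31395,0.69654) → (-3.31,0.70)
v5: (0,1.5) → rotate → (-1.35946,-0.63393) → ×s → (-1.84145,-0.85868) → (-1.84,-0.86)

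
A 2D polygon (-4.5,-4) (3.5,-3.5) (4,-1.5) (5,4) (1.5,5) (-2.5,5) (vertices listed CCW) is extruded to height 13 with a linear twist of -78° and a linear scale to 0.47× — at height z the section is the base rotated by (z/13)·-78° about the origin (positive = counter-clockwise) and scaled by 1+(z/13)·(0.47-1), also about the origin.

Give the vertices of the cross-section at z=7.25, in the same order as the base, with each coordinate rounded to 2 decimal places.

t = z/height = 7.25/13 = 0.557692
s = 1 + (scale-1)·z/height = 1 + (0.47-1)·7.25/13 = 0.704423
θ = twist·z/height = -78°·7.25/13 = -43.5000° = -0.759218 rad
cos θ = 0.725374, sin θ = -0.688355 (intermediates below are computed at full precision and shown rounded to 5 d.p.)
v1: (-4.5,-4) → rotate → (-6.01760,0.19610) → ×s → (-4.23894,0.13814) → (-4.24,0.14)
v2: (3.5,-3.5) → rotate → (0.12957,-4.94805) → ×s → (0.09127,-3.48552) → (0.09,-3.49)
v3: (4,-1.5) → rotate → (1.86897,-3.84148) → ×s → (1.31654,-2.70603) → (1.32,-2.71)
v4: (5,4) → rotate → (6.38029,-0.54028) → ×s → (4.49442,-0.38058) → (4.49,-0.38)
v5: (1.5,5) → rotate → (4.52983,2.59434) → ×s → (3.19092,1.82751) → (3.19,1.83)
v6: (-2.5,5) → rotate → (1.62834,5.34776) → ×s → (1.14704,3.76708) → (1.15,3.77)

Cross-section at z=7.25: (-4.24,0.14) (0.09,-3.49) (1.32,-2.71) (4.49,-0.38) (3.19,1.83) (1.15,3.77)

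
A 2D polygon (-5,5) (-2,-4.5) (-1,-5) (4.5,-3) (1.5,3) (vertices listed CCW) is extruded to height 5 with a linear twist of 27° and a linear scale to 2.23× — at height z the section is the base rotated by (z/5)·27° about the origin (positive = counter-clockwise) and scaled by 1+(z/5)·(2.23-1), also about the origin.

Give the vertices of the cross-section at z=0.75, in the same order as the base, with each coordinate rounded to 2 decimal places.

Cross-section at z=0.75: (-6.33,5.49) (-1.99,-5.48) (-0.76,-5.99) (5.57,-3.17) (1.52,3.67)

t = z/height = 0.75/5 = 0.15
s = 1 + (scale-1)·z/height = 1 + (2.23-1)·0.75/5 = 1.184500
θ = twist·z/height = 27°·0.75/5 = 4.0500° = 0.070686 rad
cos θ = 0.997503, sin θ = 0.070627 (intermediates below are computed at full precision and shown rounded to 5 d.p.)
v1: (-5,5) → rotate → (-5.34065,4.63438) → ×s → (-6.32600,5.48942) → (-6.33,5.49)
v2: (-2,-4.5) → rotate → (-1.67718,-4.63002) → ×s → (-1.98662,-5.48425) → (-1.99,-5.48)
v3: (-1,-5) → rotate → (-0.64437,-5.05814) → ×s → (-0.76325,-5.99137) → (-0.76,-5.99)
v4: (4.5,-3) → rotate → (4.70064,-2.67469) → ×s → (5.56791,-3.16817) → (5.57,-3.17)
v5: (1.5,3) → rotate → (1.28437,3.09845) → ×s → (1.52134,3.67011) → (1.52,3.67)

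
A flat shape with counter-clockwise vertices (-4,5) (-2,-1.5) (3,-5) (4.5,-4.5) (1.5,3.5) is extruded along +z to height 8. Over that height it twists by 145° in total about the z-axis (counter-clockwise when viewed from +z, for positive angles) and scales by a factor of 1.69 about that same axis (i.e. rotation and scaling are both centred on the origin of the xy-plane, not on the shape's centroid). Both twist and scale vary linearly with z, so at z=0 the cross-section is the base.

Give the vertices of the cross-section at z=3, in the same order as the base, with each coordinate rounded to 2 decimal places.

Cross-section at z=3: (-8.05,-0.43) (0.07,-3.15) (7.32,-0.60) (7.90,1.30) (-2.48,4.10)

t = z/height = 3/8 = 0.375
s = 1 + (scale-1)·z/height = 1 + (1.69-1)·3/8 = 1.258750
θ = twist·z/height = 145°·3/8 = 54.3750° = 0.949023 rad
cos θ = 0.582478, sin θ = 0.812847 (intermediates below are computed at full precision and shown rounded to 5 d.p.)
v1: (-4,5) → rotate → (-6.39414,-0.33900) → ×s → (-8.04863,-0.42671) → (-8.05,-0.43)
v2: (-2,-1.5) → rotate → (0.05431,-2.49941) → ×s → (0.06837,-3.14613) → (0.07,-3.15)
v3: (3,-5) → rotate → (5.81167,-0.47385) → ×s → (7.31544,-0.59646) → (7.32,-0.60)
v4: (4.5,-4.5) → rotate → (6.27896,1.03666) → ×s → (7.90364,1.30490) → (7.90,1.30)
v5: (1.5,3.5) → rotate → (-1.97125,3.25794) → ×s → (-2.48131,4.10093) → (-2.48,4.10)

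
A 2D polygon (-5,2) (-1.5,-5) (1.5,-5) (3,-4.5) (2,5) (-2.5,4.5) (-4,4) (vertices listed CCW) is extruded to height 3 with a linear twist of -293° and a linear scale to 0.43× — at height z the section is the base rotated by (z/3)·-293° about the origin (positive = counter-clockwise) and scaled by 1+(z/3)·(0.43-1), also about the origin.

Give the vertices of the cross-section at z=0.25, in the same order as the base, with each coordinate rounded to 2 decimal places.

t = z/height = 0.25/3 = 0.0833333
s = 1 + (scale-1)·z/height = 1 + (0.43-1)·0.25/3 = 0.952500
θ = twist·z/height = -293°·0.25/3 = -24.4167° = -0.426151 rad
cos θ = 0.910563, sin θ = -0.413369 (intermediates below are computed at full precision and shown rounded to 5 d.p.)
v1: (-5,2) → rotate → (-3.72608,3.88797) → ×s → (-3.54909,3.70329) → (-3.55,3.70)
v2: (-1.5,-5) → rotate → (-3.43269,-3.93276) → ×s → (-3.26964,-3.74596) → (-3.27,-3.75)
v3: (1.5,-5) → rotate → (-0.70100,-5.17287) → ×s → (-0.66770,-4.92716) → (-0.67,-4.93)
v4: (3,-4.5) → rotate → (0.87153,-5.33764) → ×s → (0.83013,-5.08411) → (0.83,-5.08)
v5: (2,5) → rotate → (3.88797,3.72608) → ×s → (3.70329,3.54909) → (3.70,3.55)
v6: (-2.5,4.5) → rotate → (-0.41625,5.13096) → ×s → (-0.39647,4.88724) → (-0.40,4.89)
v7: (-4,4) → rotate → (-1.98878,5.29573) → ×s → (-1.89431,5.04418) → (-1.89,5.04)

Cross-section at z=0.25: (-3.55,3.70) (-3.27,-3.75) (-0.67,-4.93) (0.83,-5.08) (3.70,3.55) (-0.40,4.89) (-1.89,5.04)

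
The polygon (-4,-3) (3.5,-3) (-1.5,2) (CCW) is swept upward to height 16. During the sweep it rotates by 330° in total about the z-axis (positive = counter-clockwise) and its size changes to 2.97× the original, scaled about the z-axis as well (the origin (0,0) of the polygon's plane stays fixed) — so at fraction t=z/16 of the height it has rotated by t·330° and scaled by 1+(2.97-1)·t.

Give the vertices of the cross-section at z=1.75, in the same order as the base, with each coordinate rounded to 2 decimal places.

Cross-section at z=1.75: (-1.78,-5.81) (5.59,-0.44) (-2.91,0.89)

t = z/height = 1.75/16 = 0.109375
s = 1 + (scale-1)·z/height = 1 + (2.97-1)·1.75/16 = 1.215469
θ = twist·z/height = 330°·1.75/16 = 36.0938° = 0.629955 rad
cos θ = 0.808054, sin θ = 0.589108 (intermediates below are computed at full precision and shown rounded to 5 d.p.)
v1: (-4,-3) → rotate → (-1.46489,-4.78060) → ×s → (-1.78053,-5.81066) → (-1.78,-5.81)
v2: (3.5,-3) → rotate → (4.59551,-0.36228) → ×s → (5.58570,-0.44034) → (5.59,-0.44)
v3: (-1.5,2) → rotate → (-2.39030,0.73245) → ×s → (-2.90533,0.89027) → (-2.91,0.89)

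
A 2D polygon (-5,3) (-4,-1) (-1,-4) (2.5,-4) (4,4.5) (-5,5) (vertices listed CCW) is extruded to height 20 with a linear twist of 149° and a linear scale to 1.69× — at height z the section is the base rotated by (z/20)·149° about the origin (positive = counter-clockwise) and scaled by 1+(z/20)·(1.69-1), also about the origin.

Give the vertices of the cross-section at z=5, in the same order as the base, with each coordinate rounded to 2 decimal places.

t = z/height = 5/20 = 0.25
s = 1 + (scale-1)·z/height = 1 + (1.69-1)·5/20 = 1.172500
θ = twist·z/height = 149°·5/20 = 37.2500° = 0.650135 rad
cos θ = 0.796002, sin θ = 0.605294 (intermediates below are computed at full precision and shown rounded to 5 d.p.)
v1: (-5,3) → rotate → (-5.79589,-0.63846) → ×s → (-6.79568,-0.74860) → (-6.80,-0.75)
v2: (-4,-1) → rotate → (-2.57871,-3.21718) → ×s → (-3.02354,-3.77214) → (-3.02,-3.77)
v3: (-1,-4) → rotate → (1.62517,-3.78930) → ×s → (1.90552,-4.44296) → (1.91,-4.44)
v4: (2.5,-4) → rotate → (4.41118,-1.67077) → ×s → (5.17211,-1.95898) → (5.17,-1.96)
v5: (4,4.5) → rotate → (0.46019,6.00318) → ×s → (0.53957,7.03873) → (0.54,7.04)
v6: (-5,5) → rotate → (-7.00648,0.95354) → ×s → (-8.21510,1.11803) → (-8.22,1.12)

Cross-section at z=5: (-6.80,-0.75) (-3.02,-3.77) (1.91,-4.44) (5.17,-1.96) (0.54,7.04) (-8.22,1.12)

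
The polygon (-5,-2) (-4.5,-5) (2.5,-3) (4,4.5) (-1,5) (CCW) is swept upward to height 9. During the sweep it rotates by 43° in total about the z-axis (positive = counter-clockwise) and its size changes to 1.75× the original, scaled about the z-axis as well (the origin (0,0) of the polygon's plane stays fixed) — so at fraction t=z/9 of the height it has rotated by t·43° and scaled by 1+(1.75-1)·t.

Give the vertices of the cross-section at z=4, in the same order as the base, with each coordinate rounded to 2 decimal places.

t = z/height = 4/9 = 0.444444
s = 1 + (scale-1)·z/height = 1 + (1.75-1)·4/9 = 1.333333
θ = twist·z/height = 43°·4/9 = 19.1111° = 0.333552 rad
cos θ = 0.944885, sin θ = 0.327401 (intermediates below are computed at full precision and shown rounded to 5 d.p.)
v1: (-5,-2) → rotate → (-4.06962,-3.52678) → ×s → (-5.42617,-4.70237) → (-5.43,-4.70)
v2: (-4.5,-5) → rotate → (-2.61498,-6.19773) → ×s → (-3.48664,-8.26364) → (-3.49,-8.26)
v3: (2.5,-3) → rotate → (3.34442,-2.01615) → ×s → (4.45922,-2.68820) → (4.46,-2.69)
v4: (4,4.5) → rotate → (2.30624,5.56159) → ×s → (3.07498,7.41545) → (3.07,7.42)
v5: (-1,5) → rotate → (-2.58189,4.39703) → ×s → (-3.44252,5.86270) → (-3.44,5.86)

Cross-section at z=4: (-5.43,-4.70) (-3.49,-8.26) (4.46,-2.69) (3.07,7.42) (-3.44,5.86)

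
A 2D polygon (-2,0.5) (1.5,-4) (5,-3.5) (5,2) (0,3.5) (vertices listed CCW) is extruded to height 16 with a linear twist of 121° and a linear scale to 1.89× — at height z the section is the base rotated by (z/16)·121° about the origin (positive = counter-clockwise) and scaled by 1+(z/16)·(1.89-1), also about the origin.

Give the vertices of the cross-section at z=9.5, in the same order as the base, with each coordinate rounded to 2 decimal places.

Cross-section at z=9.5: (-1.68,-2.67) (6.52,0.27) (7.46,5.59) (-0.52,8.21) (-5.08,1.67)

t = z/height = 9.5/16 = 0.59375
s = 1 + (scale-1)·z/height = 1 + (1.89-1)·9.5/16 = 1.528438
θ = twist·z/height = 121°·9.5/16 = 71.8438° = 1.253910 rad
cos θ = 0.311609, sin θ = 0.950210 (intermediates below are computed at full precision and shown rounded to 5 d.p.)
v1: (-2,0.5) → rotate → (-1.09832,-1.74462) → ×s → (-1.67872,-2.66654) → (-1.68,-2.67)
v2: (1.5,-4) → rotate → (4.26826,0.17888) → ×s → (6.52376,0.27340) → (6.52,0.27)
v3: (5,-3.5) → rotate → (4.88378,3.66042) → ×s → (7.46456,5.59472) → (7.46,5.59)
v4: (5,2) → rotate → (-0.34237,5.37427) → ×s → (-0.52330,8.21424) → (-0.52,8.21)
v5: (0,3.5) → rotate → (-3.32574,1.09063) → ×s → (-5.08318,1.66696) → (-5.08,1.67)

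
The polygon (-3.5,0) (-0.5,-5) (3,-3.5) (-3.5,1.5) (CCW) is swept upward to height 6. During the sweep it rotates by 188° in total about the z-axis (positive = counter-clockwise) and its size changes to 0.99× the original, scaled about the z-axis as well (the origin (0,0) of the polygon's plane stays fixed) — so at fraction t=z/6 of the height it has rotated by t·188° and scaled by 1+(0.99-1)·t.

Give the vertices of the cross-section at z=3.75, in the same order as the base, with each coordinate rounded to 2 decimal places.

Cross-section at z=3.75: (1.61,-3.09) (4.64,1.85) (1.71,4.25) (0.28,-3.77)

t = z/height = 3.75/6 = 0.625
s = 1 + (scale-1)·z/height = 1 + (0.99-1)·3.75/6 = 0.993750
θ = twist·z/height = 188°·3.75/6 = 117.5000° = 2.050762 rad
cos θ = -0.461749, sin θ = 0.887011 (intermediates below are computed at full precision and shown rounded to 5 d.p.)
v1: (-3.5,0) → rotate → (1.61612,-3.10454) → ×s → (1.60602,-3.08513) → (1.61,-3.09)
v2: (-0.5,-5) → rotate → (4.66593,1.86524) → ×s → (4.63677,1.85358) → (4.64,1.85)
v3: (3,-3.5) → rotate → (1.71929,4.27715) → ×s → (1.70855,4.25042) → (1.71,4.25)
v4: (-3.5,1.5) → rotate → (0.28560,-3.79716) → ×s → (0.28382,-3.77343) → (0.28,-3.77)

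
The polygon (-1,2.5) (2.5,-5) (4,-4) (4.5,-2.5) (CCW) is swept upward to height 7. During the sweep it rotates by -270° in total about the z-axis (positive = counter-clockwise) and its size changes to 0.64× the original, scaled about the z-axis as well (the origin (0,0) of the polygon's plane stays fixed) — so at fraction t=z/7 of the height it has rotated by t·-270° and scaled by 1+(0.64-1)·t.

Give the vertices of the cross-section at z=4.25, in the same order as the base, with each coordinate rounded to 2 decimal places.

Cross-section at z=4.25: (1.29,-1.66) (-2.96,3.21) (-3.87,2.14) (-3.92,0.90)

t = z/height = 4.25/7 = 0.607143
s = 1 + (scale-1)·z/height = 1 + (0.64-1)·4.25/7 = 0.781429
θ = twist·z/height = -270°·4.25/7 = -163.9286° = -2.861093 rad
cos θ = -0.960917, sin θ = -0.276836 (intermediates below are computed at full precision and shown rounded to 5 d.p.)
v1: (-1,2.5) → rotate → (1.65301,-2.12546) → ×s → (1.29171,-1.66089) → (1.29,-1.66)
v2: (2.5,-5) → rotate → (-3.78647,4.11250) → ×s → (-2.95886,3.21362) → (-2.96,3.21)
v3: (4,-4) → rotate → (-4.95101,2.73633) → ×s → (-3.86886,2.13824) → (-3.87,2.14)
v4: (4.5,-2.5) → rotate → (-5.01622,1.15653) → ×s → (-3.91982,0.90375) → (-3.92,0.90)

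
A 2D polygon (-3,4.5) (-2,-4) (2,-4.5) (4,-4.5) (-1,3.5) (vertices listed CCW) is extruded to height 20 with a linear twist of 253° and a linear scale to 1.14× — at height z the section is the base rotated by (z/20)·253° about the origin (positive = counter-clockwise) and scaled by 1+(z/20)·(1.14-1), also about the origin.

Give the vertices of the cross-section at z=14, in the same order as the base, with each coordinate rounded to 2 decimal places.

t = z/height = 14/20 = 0.7
s = 1 + (scale-1)·z/height = 1 + (1.14-1)·14/20 = 1.098000
θ = twist·z/height = 253°·14/20 = 177.1000° = 3.090978 rad
cos θ = -0.998719, sin θ = 0.050593 (intermediates below are computed at full precision and shown rounded to 5 d.p.)
v1: (-3,4.5) → rotate → (2.76849,-4.64602) → ×s → (3.03980,-5.10133) → (3.04,-5.10)
v2: (-2,-4) → rotate → (2.19981,3.89369) → ×s → (2.41539,4.27527) → (2.42,4.28)
v3: (2,-4.5) → rotate → (-1.76977,4.59542) → ×s → (-1.94321,5.04577) → (-1.94,5.05)
v4: (4,-4.5) → rotate → (-3.76721,4.69661) → ×s → (-4.13640,5.15688) → (-4.14,5.16)
v5: (-1,3.5) → rotate → (0.82164,-3.54611) → ×s → (0.90217,-3.89363) → (0.90,-3.89)

Cross-section at z=14: (3.04,-5.10) (2.42,4.28) (-1.94,5.05) (-4.14,5.16) (0.90,-3.89)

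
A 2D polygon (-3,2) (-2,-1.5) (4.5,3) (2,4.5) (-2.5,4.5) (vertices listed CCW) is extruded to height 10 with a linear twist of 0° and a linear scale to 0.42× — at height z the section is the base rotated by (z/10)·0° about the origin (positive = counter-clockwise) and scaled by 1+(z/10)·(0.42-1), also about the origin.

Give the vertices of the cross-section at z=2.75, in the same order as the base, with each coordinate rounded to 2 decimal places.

t = z/height = 2.75/10 = 0.275
s = 1 + (scale-1)·z/height = 1 + (0.42-1)·2.75/10 = 0.840500
θ = twist·z/height = 0°·2.75/10 = 0.0000° = 0.000000 rad
cos θ = 1.000000, sin θ = 0.000000 (intermediates below are computed at full precision and shown rounded to 5 d.p.)
v1: (-3,2) → rotate → (-3.00000,2.00000) → ×s → (-2.52150,1.68100) → (-2.52,1.68)
v2: (-2,-1.5) → rotate → (-2.00000,-1.50000) → ×s → (-1.68100,-1.26075) → (-1.68,-1.26)
v3: (4.5,3) → rotate → (4.50000,3.00000) → ×s → (3.78225,2.52150) → (3.78,2.52)
v4: (2,4.5) → rotate → (2.00000,4.50000) → ×s → (1.68100,3.78225) → (1.68,3.78)
v5: (-2.5,4.5) → rotate → (-2.50000,4.50000) → ×s → (-2.10125,3.78225) → (-2.10,3.78)

Cross-section at z=2.75: (-2.52,1.68) (-1.68,-1.26) (3.78,2.52) (1.68,3.78) (-2.10,3.78)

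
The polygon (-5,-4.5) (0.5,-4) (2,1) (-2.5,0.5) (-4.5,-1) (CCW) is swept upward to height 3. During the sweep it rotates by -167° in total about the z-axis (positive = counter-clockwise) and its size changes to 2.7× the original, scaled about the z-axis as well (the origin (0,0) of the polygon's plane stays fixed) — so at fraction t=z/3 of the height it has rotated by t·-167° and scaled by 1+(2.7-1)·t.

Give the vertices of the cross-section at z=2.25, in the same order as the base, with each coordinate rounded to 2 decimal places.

t = z/height = 2.25/3 = 0.75
s = 1 + (scale-1)·z/height = 1 + (2.7-1)·2.25/3 = 2.275000
θ = twist·z/height = -167°·2.25/3 = -125.2500° = -2.186025 rad
cos θ = -0.577145, sin θ = -0.816642 (intermediates below are computed at full precision and shown rounded to 5 d.p.)
v1: (-5,-4.5) → rotate → (-0.78916,6.68036) → ×s → (-1.79534,15.19782) → (-1.80,15.20)
v2: (0.5,-4) → rotate → (-3.55514,1.90026) → ×s → (-8.08794,4.32309) → (-8.09,4.32)
v3: (2,1) → rotate → (-0.33765,-2.21043) → ×s → (-0.76815,-5.02872) → (-0.77,-5.03)
v4: (-2.5,0.5) → rotate → (1.85118,1.75303) → ×s → (4.21144,3.98815) → (4.21,3.99)
v5: (-4.5,-1) → rotate → (1.78051,4.25203) → ×s → (4.05066,9.67337) → (4.05,9.67)

Cross-section at z=2.25: (-1.80,15.20) (-8.09,4.32) (-0.77,-5.03) (4.21,3.99) (4.05,9.67)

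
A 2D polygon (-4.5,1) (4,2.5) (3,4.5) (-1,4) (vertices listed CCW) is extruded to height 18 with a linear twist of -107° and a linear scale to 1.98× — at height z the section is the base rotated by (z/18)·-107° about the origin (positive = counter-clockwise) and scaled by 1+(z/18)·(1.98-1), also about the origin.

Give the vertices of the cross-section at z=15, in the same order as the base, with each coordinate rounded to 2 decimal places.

Cross-section at z=15: (1.70,8.20) (4.65,-7.20) (8.25,-5.33) (7.24,1.92)

t = z/height = 15/18 = 0.833333
s = 1 + (scale-1)·z/height = 1 + (1.98-1)·15/18 = 1.816667
θ = twist·z/height = -107°·15/18 = -89.1667° = -1.556252 rad
cos θ = 0.014544, sin θ = -0.999894 (intermediates below are computed at full precision and shown rounded to 5 d.p.)
v1: (-4.5,1) → rotate → (0.93445,4.51407) → ×s → (1.69758,8.20056) → (1.70,8.20)
v2: (4,2.5) → rotate → (2.55791,-3.96322) → ×s → (4.64687,-7.19984) → (4.65,-7.20)
v3: (3,4.5) → rotate → (4.54316,-2.93424) → ×s → (8.25340,-5.33053) → (8.25,-5.33)
v4: (-1,4) → rotate → (3.98503,1.05807) → ×s → (7.23948,1.92216) → (7.24,1.92)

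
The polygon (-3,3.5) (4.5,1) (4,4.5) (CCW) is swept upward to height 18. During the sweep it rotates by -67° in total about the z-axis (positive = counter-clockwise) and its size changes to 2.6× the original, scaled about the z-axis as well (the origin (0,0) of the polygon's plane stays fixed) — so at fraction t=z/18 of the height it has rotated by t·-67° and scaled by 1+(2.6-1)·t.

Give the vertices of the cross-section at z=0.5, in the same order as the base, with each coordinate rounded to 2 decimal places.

Cross-section at z=0.5: (-3.01,3.76) (4.73,0.89) (4.33,4.56)

t = z/height = 0.5/18 = 0.0277778
s = 1 + (scale-1)·z/height = 1 + (2.6-1)·0.5/18 = 1.044444
θ = twist·z/height = -67°·0.5/18 = -1.8611° = -0.032483 rad
cos θ = 0.999472, sin θ = -0.032477 (intermediates below are computed at full precision and shown rounded to 5 d.p.)
v1: (-3,3.5) → rotate → (-2.88475,3.59558) → ×s → (-3.01296,3.75539) → (-3.01,3.76)
v2: (4.5,1) → rotate → (4.53010,0.85333) → ×s → (4.73144,0.89125) → (4.73,0.89)
v3: (4,4.5) → rotate → (4.14404,4.36772) → ×s → (4.32821,4.56184) → (4.33,4.56)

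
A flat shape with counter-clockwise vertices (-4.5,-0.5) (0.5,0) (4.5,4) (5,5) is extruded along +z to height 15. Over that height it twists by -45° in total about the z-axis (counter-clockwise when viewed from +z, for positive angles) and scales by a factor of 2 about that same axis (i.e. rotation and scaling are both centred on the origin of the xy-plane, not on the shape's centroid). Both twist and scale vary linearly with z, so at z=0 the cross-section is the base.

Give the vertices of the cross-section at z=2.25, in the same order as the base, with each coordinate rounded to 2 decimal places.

Cross-section at z=2.25: (-5.21,0.04) (0.57,-0.07) (5.68,3.96) (6.39,5.03)

t = z/height = 2.25/15 = 0.15
s = 1 + (scale-1)·z/height = 1 + (2-1)·2.25/15 = 1.150000
θ = twist·z/height = -45°·2.25/15 = -6.7500° = -0.117810 rad
cos θ = 0.993068, sin θ = -0.117537 (intermediates below are computed at full precision and shown rounded to 5 d.p.)
v1: (-4.5,-0.5) → rotate → (-4.52758,0.03238) → ×s → (-5.20671,0.03724) → (-5.21,0.04)
v2: (0.5,0) → rotate → (0.49653,-0.05877) → ×s → (0.57101,-0.06758) → (0.57,-0.07)
v3: (4.5,4) → rotate → (4.93896,3.44336) → ×s → (5.67980,3.95986) → (5.68,3.96)
v4: (5,5) → rotate → (5.55303,4.37766) → ×s → (6.38598,5.03430) → (6.39,5.03)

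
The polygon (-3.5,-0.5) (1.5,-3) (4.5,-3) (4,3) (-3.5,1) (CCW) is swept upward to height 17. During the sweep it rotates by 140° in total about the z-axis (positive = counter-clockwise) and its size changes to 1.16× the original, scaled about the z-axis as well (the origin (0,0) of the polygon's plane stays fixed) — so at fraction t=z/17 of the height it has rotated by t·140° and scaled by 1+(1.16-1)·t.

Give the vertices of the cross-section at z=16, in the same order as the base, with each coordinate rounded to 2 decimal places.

t = z/height = 16/17 = 0.941176
s = 1 + (scale-1)·z/height = 1 + (1.16-1)·16/17 = 1.150588
θ = twist·z/height = 140°·16/17 = 131.7647° = 2.299728 rad
cos θ = -0.666073, sin θ = 0.745886 (intermediates below are computed at full precision and shown rounded to 5 d.p.)
v1: (-3.5,-0.5) → rotate → (2.70420,-2.27757) → ×s → (3.11142,-2.62054) → (3.11,-2.62)
v2: (1.5,-3) → rotate → (1.23855,3.11705) → ×s → (1.42506,3.58644) → (1.43,3.59)
v3: (4.5,-3) → rotate → (-0.75967,5.35471) → ×s → (-0.87407,6.16106) → (-0.87,6.16)
v4: (4,3) → rotate → (-4.90195,0.98533) → ×s → (-5.64013,1.13370) → (-5.64,1.13)
v5: (-3.5,1) → rotate → (1.58537,-3.27668) → ×s → (1.82411,-3.77010) → (1.82,-3.77)

Cross-section at z=16: (3.11,-2.62) (1.43,3.59) (-0.87,6.16) (-5.64,1.13) (1.82,-3.77)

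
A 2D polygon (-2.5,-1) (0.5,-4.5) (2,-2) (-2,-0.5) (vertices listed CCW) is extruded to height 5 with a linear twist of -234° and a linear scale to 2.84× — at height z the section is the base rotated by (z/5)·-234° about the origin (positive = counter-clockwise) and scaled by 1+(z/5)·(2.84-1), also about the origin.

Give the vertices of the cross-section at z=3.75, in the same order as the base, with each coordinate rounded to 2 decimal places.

Cross-section at z=3.75: (5.74,2.84) (-2.03,10.58) (-5.12,4.37) (4.65,1.56)

t = z/height = 3.75/5 = 0.75
s = 1 + (scale-1)·z/height = 1 + (2.84-1)·3.75/5 = 2.380000
θ = twist·z/height = -234°·3.75/5 = -175.5000° = -3.063053 rad
cos θ = -0.996917, sin θ = -0.078459 (intermediates below are computed at full precision and shown rounded to 5 d.p.)
v1: (-2.5,-1) → rotate → (2.41383,1.19307) → ×s → (5.74493,2.83949) → (5.74,2.84)
v2: (0.5,-4.5) → rotate → (-0.85152,4.44690) → ×s → (-2.02663,10.58362) → (-2.03,10.58)
v3: (2,-2) → rotate → (-2.15075,1.83692) → ×s → (-5.11879,4.37186) → (-5.12,4.37)
v4: (-2,-0.5) → rotate → (1.95461,0.65538) → ×s → (4.65196,1.55980) → (4.65,1.56)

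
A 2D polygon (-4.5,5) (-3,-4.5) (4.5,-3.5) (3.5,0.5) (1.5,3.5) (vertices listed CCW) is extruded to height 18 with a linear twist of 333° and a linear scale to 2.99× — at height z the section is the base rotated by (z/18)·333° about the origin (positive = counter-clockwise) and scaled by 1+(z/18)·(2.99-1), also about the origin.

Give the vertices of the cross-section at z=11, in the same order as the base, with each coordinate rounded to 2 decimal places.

Cross-section at z=11: (13.56,-6.19) (2.12,11.80) (-12.24,3.14) (-6.67,-4.11) (0.04,-8.44)

t = z/height = 11/18 = 0.611111
s = 1 + (scale-1)·z/height = 1 + (2.99-1)·11/18 = 2.216111
θ = twist·z/height = 333°·11/18 = 203.5000° = 3.551745 rad
cos θ = -0.917060, sin θ = -0.398749 (intermediates below are computed at full precision and shown rounded to 5 d.p.)
v1: (-4.5,5) → rotate → (6.12052,-2.79093) → ×s → (13.56374,-6.18501) → (13.56,-6.19)
v2: (-3,-4.5) → rotate → (0.95681,5.32302) → ×s → (2.12040,11.79640) → (2.12,11.80)
v3: (4.5,-3.5) → rotate → (-5.52239,1.41534) → ×s → (-12.23823,3.13655) → (-12.24,3.14)
v4: (3.5,0.5) → rotate → (-3.01034,-1.85415) → ×s → (-6.67124,-4.10901) → (-6.67,-4.11)
v5: (1.5,3.5) → rotate → (0.02003,-3.80783) → ×s → (0.04439,-8.43858) → (0.04,-8.44)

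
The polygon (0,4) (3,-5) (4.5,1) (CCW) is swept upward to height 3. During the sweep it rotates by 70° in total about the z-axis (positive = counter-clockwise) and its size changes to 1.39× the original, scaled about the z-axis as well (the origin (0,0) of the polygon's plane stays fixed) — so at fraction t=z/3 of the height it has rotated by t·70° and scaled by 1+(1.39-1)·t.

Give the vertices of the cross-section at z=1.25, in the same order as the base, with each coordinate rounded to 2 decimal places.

t = z/height = 1.25/3 = 0.416667
s = 1 + (scale-1)·z/height = 1 + (1.39-1)·1.25/3 = 1.162500
θ = twist·z/height = 70°·1.25/3 = 29.1667° = 0.509054 rad
cos θ = 0.873206, sin θ = 0.487352 (intermediates below are computed at full precision and shown rounded to 5 d.p.)
v1: (0,4) → rotate → (-1.94941,3.49282) → ×s → (-2.26619,4.06041) → (-2.27,4.06)
v2: (3,-5) → rotate → (5.05638,-2.90397) → ×s → (5.87804,-3.37587) → (5.88,-3.38)
v3: (4.5,1) → rotate → (3.44207,3.06629) → ×s → (4.00141,3.56456) → (4.00,3.56)

Cross-section at z=1.25: (-2.27,4.06) (5.88,-3.38) (4.00,3.56)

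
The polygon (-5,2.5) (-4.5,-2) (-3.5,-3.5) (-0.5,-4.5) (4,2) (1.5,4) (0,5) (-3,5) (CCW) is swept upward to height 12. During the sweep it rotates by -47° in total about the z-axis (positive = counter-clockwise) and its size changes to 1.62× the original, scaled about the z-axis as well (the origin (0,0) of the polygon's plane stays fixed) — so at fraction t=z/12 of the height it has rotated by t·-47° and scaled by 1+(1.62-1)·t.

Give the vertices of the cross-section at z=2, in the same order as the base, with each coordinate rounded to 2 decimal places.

Cross-section at z=2: (-5.09,3.48) (-5.22,-1.51) (-4.35,-3.30) (-1.22,-4.84) (4.67,1.58) (2.24,4.15) (0.75,5.47) (-2.53,5.92)

t = z/height = 2/12 = 0.166667
s = 1 + (scale-1)·z/height = 1 + (1.62-1)·2/12 = 1.103333
θ = twist·z/height = -47°·2/12 = -7.8333° = -0.136717 rad
cos θ = 0.990669, sin θ = -0.136292 (intermediates below are computed at full precision and shown rounded to 5 d.p.)
v1: (-5,2.5) → rotate → (-4.61261,3.15813) → ×s → (-5.08925,3.48447) → (-5.09,3.48)
v2: (-4.5,-2) → rotate → (-4.73059,-1.36802) → ×s → (-5.21942,-1.50939) → (-5.22,-1.51)
v3: (-3.5,-3.5) → rotate → (-3.94436,-2.99032) → ×s → (-4.35195,-3.29932) → (-4.35,-3.30)
v4: (-0.5,-4.5) → rotate → (-1.10865,-4.38986) → ×s → (-1.22321,-4.84348) → (-1.22,-4.84)
v5: (4,2) → rotate → (4.23526,1.43617) → ×s → (4.67290,1.58457) → (4.67,1.58)
v6: (1.5,4) → rotate → (2.03117,3.75824) → ×s → (2.24106,4.14659) → (2.24,4.15)
v7: (0,5) → rotate → (0.68146,4.95334) → ×s → (0.75188,5.46519) → (0.75,5.47)
v8: (-3,5) → rotate → (-2.29055,5.36222) → ×s → (-2.52724,5.91632) → (-2.53,5.92)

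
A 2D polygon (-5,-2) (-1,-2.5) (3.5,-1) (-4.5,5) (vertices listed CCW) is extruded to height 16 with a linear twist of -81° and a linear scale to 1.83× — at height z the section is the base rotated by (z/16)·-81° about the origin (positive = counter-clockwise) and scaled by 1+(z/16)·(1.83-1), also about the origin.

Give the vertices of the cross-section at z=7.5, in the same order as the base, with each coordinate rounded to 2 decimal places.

Cross-section at z=7.5: (-7.18,2.08) (-3.23,-1.88) (2.98,-4.09) (-0.65,9.32)

t = z/height = 7.5/16 = 0.46875
s = 1 + (scale-1)·z/height = 1 + (1.83-1)·7.5/16 = 1.389063
θ = twist·z/height = -81°·7.5/16 = -37.9688° = -0.662680 rad
cos θ = 0.788346, sin θ = -0.615232 (intermediates below are computed at full precision and shown rounded to 5 d.p.)
v1: (-5,-2) → rotate → (-5.17220,1.49947) → ×s → (-7.18450,2.08285) → (-7.18,2.08)
v2: (-1,-2.5) → rotate → (-2.32643,-1.35563) → ×s → (-3.23155,-1.88306) → (-3.23,-1.88)
v3: (3.5,-1) → rotate → (2.14398,-2.94166) → ×s → (2.97812,-4.08615) → (2.98,-4.09)
v4: (-4.5,5) → rotate → (-0.47140,6.71027) → ×s → (-0.65481,9.32099) → (-0.65,9.32)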